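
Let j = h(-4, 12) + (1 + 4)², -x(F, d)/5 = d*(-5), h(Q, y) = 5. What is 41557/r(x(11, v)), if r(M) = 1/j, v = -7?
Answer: 1246710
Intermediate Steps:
x(F, d) = 25*d (x(F, d) = -5*d*(-5) = -(-25)*d = 25*d)
j = 30 (j = 5 + (1 + 4)² = 5 + 5² = 5 + 25 = 30)
r(M) = 1/30
41557/r(x(11, v)) = 41557/(1/30) = 41557*30 = 1246710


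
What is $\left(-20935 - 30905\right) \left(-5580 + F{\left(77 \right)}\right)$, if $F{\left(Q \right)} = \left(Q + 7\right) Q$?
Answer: $-46033920$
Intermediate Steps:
$F{\left(Q \right)} = Q \left(7 + Q\right)$ ($F{\left(Q \right)} = \left(7 + Q\right) Q = Q \left(7 + Q\right)$)
$\left(-20935 - 30905\right) \left(-5580 + F{\left(77 \right)}\right) = \left(-20935 - 30905\right) \left(-5580 + 77 \left(7 + 77\right)\right) = - 51840 \left(-5580 + 77 \cdot 84\right) = - 51840 \left(-5580 + 6468\right) = \left(-51840\right) 888 = -46033920$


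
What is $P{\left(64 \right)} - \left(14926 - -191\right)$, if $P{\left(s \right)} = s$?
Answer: $-15053$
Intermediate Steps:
$P{\left(64 \right)} - \left(14926 - -191\right) = 64 - \left(14926 - -191\right) = 64 - \left(14926 + 191\right) = 64 - 15117 = -15053$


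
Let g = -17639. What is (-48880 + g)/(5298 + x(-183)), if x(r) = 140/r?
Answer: -12172977/969394 ≈ -12.557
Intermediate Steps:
(-48880 + g)/(5298 + x(-183)) = (-48880 - 17639)/(5298 + 140/(-183)) = -66519/(5298 + 140*(-1/183)) = -66519/(5298 - 140/183) = -66519/969394/183 = -66519*183/969394 = -12172977/969394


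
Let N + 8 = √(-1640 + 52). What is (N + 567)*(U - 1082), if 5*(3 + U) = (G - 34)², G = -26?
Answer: -204035 - 730*I*√397 ≈ -2.0404e+5 - 14545.0*I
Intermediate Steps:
U = 717 (U = -3 + (-26 - 34)²/5 = -3 + (⅕)*(-60)² = -3 + (⅕)*3600 = -3 + 720 = 717)
N = -8 + 2*I*√397 (N = -8 + √(-1640 + 52) = -8 + √(-1588) = -8 + 2*I*√397 ≈ -8.0 + 39.85*I)
(N + 567)*(U - 1082) = ((-8 + 2*I*√397) + 567)*(717 - 1082) = (559 + 2*I*√397)*(-365) = -204035 - 730*I*√397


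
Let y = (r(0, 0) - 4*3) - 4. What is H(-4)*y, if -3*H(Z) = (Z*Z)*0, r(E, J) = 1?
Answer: 0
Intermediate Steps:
H(Z) = 0 (H(Z) = -Z*Z*0/3 = -Z**2*0/3 = -1/3*0 = 0)
y = -15 (y = (1 - 4*3) - 4 = (1 - 12) - 4 = -11 - 4 = -15)
H(-4)*y = 0*(-15) = 0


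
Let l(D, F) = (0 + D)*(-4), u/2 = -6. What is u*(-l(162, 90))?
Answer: -7776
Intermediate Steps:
u = -12 (u = 2*(-6) = -12)
l(D, F) = -4*D (l(D, F) = D*(-4) = -4*D)
u*(-l(162, 90)) = -(-12)*(-4*162) = -(-12)*(-648) = -12*648 = -7776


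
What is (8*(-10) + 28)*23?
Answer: -1196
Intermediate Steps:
(8*(-10) + 28)*23 = (-80 + 28)*23 = -52*23 = -1196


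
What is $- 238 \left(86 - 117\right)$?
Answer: $7378$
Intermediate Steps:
$- 238 \left(86 - 117\right) = \left(-238\right) \left(-31\right) = 7378$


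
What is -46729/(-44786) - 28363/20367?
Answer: -318535775/912156462 ≈ -0.34921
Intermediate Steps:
-46729/(-44786) - 28363/20367 = -46729*(-1/44786) - 28363*1/20367 = 46729/44786 - 28363/20367 = -318535775/912156462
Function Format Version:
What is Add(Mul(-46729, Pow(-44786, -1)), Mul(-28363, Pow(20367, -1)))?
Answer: Rational(-318535775, 912156462) ≈ -0.34921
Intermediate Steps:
Add(Mul(-46729, Pow(-44786, -1)), Mul(-28363, Pow(20367, -1))) = Add(Mul(-46729, Rational(-1, 44786)), Mul(-28363, Rational(1, 20367))) = Add(Rational(46729, 44786), Rational(-28363, 20367)) = Rational(-318535775, 912156462)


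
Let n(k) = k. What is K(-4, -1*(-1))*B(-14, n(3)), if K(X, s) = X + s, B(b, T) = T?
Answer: -9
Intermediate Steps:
K(-4, -1*(-1))*B(-14, n(3)) = (-4 - 1*(-1))*3 = (-4 + 1)*3 = -3*3 = -9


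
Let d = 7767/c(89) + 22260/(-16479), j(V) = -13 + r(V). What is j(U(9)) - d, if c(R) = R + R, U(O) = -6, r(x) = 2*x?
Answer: -65787221/977754 ≈ -67.284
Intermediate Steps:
c(R) = 2*R
j(V) = -13 + 2*V
d = 41343371/977754 (d = 7767/((2*89)) + 22260/(-16479) = 7767/178 + 22260*(-1/16479) = 7767*(1/178) - 7420/5493 = 7767/178 - 7420/5493 = 41343371/977754 ≈ 42.284)
j(U(9)) - d = (-13 + 2*(-6)) - 1*41343371/977754 = (-13 - 12) - 41343371/977754 = -25 - 41343371/977754 = -65787221/977754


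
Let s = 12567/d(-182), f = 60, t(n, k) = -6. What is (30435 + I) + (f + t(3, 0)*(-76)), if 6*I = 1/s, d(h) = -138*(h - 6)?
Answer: 388965541/12567 ≈ 30951.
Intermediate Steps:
d(h) = 828 - 138*h (d(h) = -138*(-6 + h) = 828 - 138*h)
s = 4189/8648 (s = 12567/(828 - 138*(-182)) = 12567/(828 + 25116) = 12567/25944 = 12567*(1/25944) = 4189/8648 ≈ 0.48439)
I = 4324/12567 (I = 1/(6*(4189/8648)) = (⅙)*(8648/4189) = 4324/12567 ≈ 0.34408)
(30435 + I) + (f + t(3, 0)*(-76)) = (30435 + 4324/12567) + (60 - 6*(-76)) = 382480969/12567 + (60 + 456) = 382480969/12567 + 516 = 388965541/12567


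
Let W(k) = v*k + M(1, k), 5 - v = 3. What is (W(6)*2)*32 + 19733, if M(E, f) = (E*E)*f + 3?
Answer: 21077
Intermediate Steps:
v = 2 (v = 5 - 1*3 = 5 - 3 = 2)
M(E, f) = 3 + f*E² (M(E, f) = E²*f + 3 = f*E² + 3 = 3 + f*E²)
W(k) = 3 + 3*k (W(k) = 2*k + (3 + k*1²) = 2*k + (3 + k*1) = 2*k + (3 + k) = 3 + 3*k)
(W(6)*2)*32 + 19733 = ((3 + 3*6)*2)*32 + 19733 = ((3 + 18)*2)*32 + 19733 = (21*2)*32 + 19733 = 42*32 + 19733 = 1344 + 19733 = 21077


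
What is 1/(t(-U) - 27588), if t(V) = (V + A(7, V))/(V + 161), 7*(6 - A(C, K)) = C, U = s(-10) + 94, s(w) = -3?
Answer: -35/965623 ≈ -3.6246e-5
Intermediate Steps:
U = 91 (U = -3 + 94 = 91)
A(C, K) = 6 - C/7
t(V) = (5 + V)/(161 + V) (t(V) = (V + (6 - ⅐*7))/(V + 161) = (V + (6 - 1))/(161 + V) = (V + 5)/(161 + V) = (5 + V)/(161 + V))
1/(t(-U) - 27588) = 1/((5 - 1*91)/(161 - 1*91) - 27588) = 1/((5 - 91)/(161 - 91) - 27588) = 1/(-86/70 - 27588) = 1/((1/70)*(-86) - 27588) = 1/(-43/35 - 27588) = 1/(-965623/35) = -35/965623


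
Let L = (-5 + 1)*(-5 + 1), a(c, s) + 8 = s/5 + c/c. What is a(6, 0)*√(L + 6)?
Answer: -7*√22 ≈ -32.833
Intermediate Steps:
a(c, s) = -7 + s/5 (a(c, s) = -8 + (s/5 + c/c) = -8 + (s*(⅕) + 1) = -8 + (s/5 + 1) = -8 + (1 + s/5) = -7 + s/5)
L = 16 (L = -4*(-4) = 16)
a(6, 0)*√(L + 6) = (-7 + (⅕)*0)*√(16 + 6) = (-7 + 0)*√22 = -7*√22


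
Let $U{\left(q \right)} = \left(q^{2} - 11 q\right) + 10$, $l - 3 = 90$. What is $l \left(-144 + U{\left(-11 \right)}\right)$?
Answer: $10044$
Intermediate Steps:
$l = 93$ ($l = 3 + 90 = 93$)
$U{\left(q \right)} = 10 + q^{2} - 11 q$
$l \left(-144 + U{\left(-11 \right)}\right) = 93 \left(-144 + \left(10 + \left(-11\right)^{2} - -121\right)\right) = 93 \left(-144 + \left(10 + 121 + 121\right)\right) = 93 \left(-144 + 252\right) = 93 \cdot 108 = 10044$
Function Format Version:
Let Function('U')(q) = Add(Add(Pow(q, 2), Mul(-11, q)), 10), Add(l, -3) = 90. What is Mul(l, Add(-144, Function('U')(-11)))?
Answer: 10044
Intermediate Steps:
l = 93 (l = Add(3, 90) = 93)
Function('U')(q) = Add(10, Pow(q, 2), Mul(-11, q))
Mul(l, Add(-144, Function('U')(-11))) = Mul(93, Add(-144, Add(10, Pow(-11, 2), Mul(-11, -11)))) = Mul(93, Add(-144, Add(10, 121, 121))) = Mul(93, Add(-144, 252)) = Mul(93, 108) = 10044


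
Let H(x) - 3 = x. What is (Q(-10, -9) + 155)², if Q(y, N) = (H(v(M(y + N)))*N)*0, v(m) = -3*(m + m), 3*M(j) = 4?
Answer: 24025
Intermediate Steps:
M(j) = 4/3 (M(j) = (⅓)*4 = 4/3)
v(m) = -6*m
H(x) = 3 + x
Q(y, N) = 0 (Q(y, N) = ((3 - 6*4/3)*N)*0 = ((3 - 8)*N)*0 = -5*N*0 = 0)
(Q(-10, -9) + 155)² = (0 + 155)² = 155² = 24025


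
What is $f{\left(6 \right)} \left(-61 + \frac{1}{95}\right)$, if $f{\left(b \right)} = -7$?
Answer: $\frac{40558}{95} \approx 426.93$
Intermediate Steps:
$f{\left(6 \right)} \left(-61 + \frac{1}{95}\right) = - 7 \left(-61 + \frac{1}{95}\right) = \left(-7\right) \left(- \frac{5794}{95}\right) = \frac{40558}{95}$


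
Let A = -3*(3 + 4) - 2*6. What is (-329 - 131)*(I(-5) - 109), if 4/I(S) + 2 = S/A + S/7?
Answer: 1881745/37 ≈ 50858.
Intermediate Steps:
A = -33 (A = -3*7 - 12 = -21 - 12 = -33)
I(S) = 4/(-2 + 26*S/231) (I(S) = 4/(-2 + (S/(-33) + S/7)) = 4/(-2 + (S*(-1/33) + S*(⅐))) = 4/(-2 + (-S/33 + S/7)) = 4/(-2 + 26*S/231))
(-329 - 131)*(I(-5) - 109) = (-329 - 131)*(462/(-231 + 13*(-5)) - 109) = -460*(462/(-231 - 65) - 109) = -460*(462/(-296) - 109) = -460*(462*(-1/296) - 109) = -460*(-231/148 - 109) = -460*(-16363/148) = 1881745/37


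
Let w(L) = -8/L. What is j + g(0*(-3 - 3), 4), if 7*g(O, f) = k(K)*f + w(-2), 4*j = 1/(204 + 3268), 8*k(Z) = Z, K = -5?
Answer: 2977/13888 ≈ 0.21436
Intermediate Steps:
k(Z) = Z/8
j = 1/13888 (j = 1/(4*(204 + 3268)) = (¼)/3472 = (¼)*(1/3472) = 1/13888 ≈ 7.2005e-5)
g(O, f) = 4/7 - 5*f/56 (g(O, f) = (((⅛)*(-5))*f - 8/(-2))/7 = (-5*f/8 - 8*(-½))/7 = (-5*f/8 + 4)/7 = (4 - 5*f/8)/7 = 4/7 - 5*f/56)
j + g(0*(-3 - 3), 4) = 1/13888 + (4/7 - 5/56*4) = 1/13888 + (4/7 - 5/14) = 1/13888 + 3/14 = 2977/13888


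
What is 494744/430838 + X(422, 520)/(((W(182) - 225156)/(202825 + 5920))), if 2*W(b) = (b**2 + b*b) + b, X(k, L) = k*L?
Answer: -9867651255344148/41347738279 ≈ -2.3865e+5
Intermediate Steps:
X(k, L) = L*k
W(b) = b**2 + b/2 (W(b) = ((b**2 + b*b) + b)/2 = ((b**2 + b**2) + b)/2 = (2*b**2 + b)/2 = (b + 2*b**2)/2 = b**2 + b/2)
494744/430838 + X(422, 520)/(((W(182) - 225156)/(202825 + 5920))) = 494744/430838 + (520*422)/(((182*(1/2 + 182) - 225156)/(202825 + 5920))) = 494744*(1/430838) + 219440/(((182*(365/2) - 225156)/208745)) = 247372/215419 + 219440/(((33215 - 225156)*(1/208745))) = 247372/215419 + 219440/((-191941*1/208745)) = 247372/215419 + 219440/(-191941/208745) = 247372/215419 + 219440*(-208745/191941) = 247372/215419 - 45807002800/191941 = -9867651255344148/41347738279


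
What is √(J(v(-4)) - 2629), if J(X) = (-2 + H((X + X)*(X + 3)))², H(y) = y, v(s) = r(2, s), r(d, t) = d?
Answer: I*√2305 ≈ 48.01*I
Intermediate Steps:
v(s) = 2
J(X) = (-2 + 2*X*(3 + X))² (J(X) = (-2 + (X + X)*(X + 3))² = (-2 + (2*X)*(3 + X))² = (-2 + 2*X*(3 + X))²)
√(J(v(-4)) - 2629) = √(4*(-1 + 2*(3 + 2))² - 2629) = √(4*(-1 + 2*5)² - 2629) = √(4*(-1 + 10)² - 2629) = √(4*9² - 2629) = √(4*81 - 2629) = √(324 - 2629) = √(-2305) = I*√2305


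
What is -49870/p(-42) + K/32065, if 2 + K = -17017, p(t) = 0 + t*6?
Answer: 797396381/4040190 ≈ 197.37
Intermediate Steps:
p(t) = 6*t (p(t) = 0 + 6*t = 6*t)
K = -17019 (K = -2 - 17017 = -17019)
-49870/p(-42) + K/32065 = -49870/(6*(-42)) - 17019/32065 = -49870/(-252) - 17019*1/32065 = -49870*(-1/252) - 17019/32065 = 24935/126 - 17019/32065 = 797396381/4040190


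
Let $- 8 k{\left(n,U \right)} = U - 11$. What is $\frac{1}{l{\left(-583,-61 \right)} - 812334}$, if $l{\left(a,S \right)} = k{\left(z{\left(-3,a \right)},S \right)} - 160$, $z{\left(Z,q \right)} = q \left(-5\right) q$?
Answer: $- \frac{1}{812485} \approx -1.2308 \cdot 10^{-6}$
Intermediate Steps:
$z{\left(Z,q \right)} = - 5 q^{2}$ ($z{\left(Z,q \right)} = - 5 q q = - 5 q^{2}$)
$k{\left(n,U \right)} = \frac{11}{8} - \frac{U}{8}$ ($k{\left(n,U \right)} = - \frac{U - 11}{8} = - \frac{-11 + U}{8} = \frac{11}{8} - \frac{U}{8}$)
$l{\left(a,S \right)} = - \frac{1269}{8} - \frac{S}{8}$ ($l{\left(a,S \right)} = \left(\frac{11}{8} - \frac{S}{8}\right) - 160 = - \frac{1269}{8} - \frac{S}{8}$)
$\frac{1}{l{\left(-583,-61 \right)} - 812334} = \frac{1}{\left(- \frac{1269}{8} - - \frac{61}{8}\right) - 812334} = \frac{1}{\left(- \frac{1269}{8} + \frac{61}{8}\right) - 812334} = \frac{1}{-151 - 812334} = \frac{1}{-812485} = - \frac{1}{812485}$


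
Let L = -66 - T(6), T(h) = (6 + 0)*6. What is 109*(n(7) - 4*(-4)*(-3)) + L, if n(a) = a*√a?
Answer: -5334 + 763*√7 ≈ -3315.3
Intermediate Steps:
n(a) = a^(3/2)
T(h) = 36 (T(h) = 6*6 = 36)
L = -102 (L = -66 - 1*36 = -66 - 36 = -102)
109*(n(7) - 4*(-4)*(-3)) + L = 109*(7^(3/2) - 4*(-4)*(-3)) - 102 = 109*(7*√7 + 16*(-3)) - 102 = 109*(7*√7 - 48) - 102 = 109*(-48 + 7*√7) - 102 = (-5232 + 763*√7) - 102 = -5334 + 763*√7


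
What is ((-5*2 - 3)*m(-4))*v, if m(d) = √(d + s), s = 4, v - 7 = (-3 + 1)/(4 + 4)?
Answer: 0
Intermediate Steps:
v = 27/4 (v = 7 + (-3 + 1)/(4 + 4) = 7 - 2/8 = 7 - 2*⅛ = 7 - ¼ = 27/4 ≈ 6.7500)
m(d) = √(4 + d) (m(d) = √(d + 4) = √(4 + d))
((-5*2 - 3)*m(-4))*v = ((-5*2 - 3)*√(4 - 4))*(27/4) = ((-10 - 3)*√0)*(27/4) = -13*0*(27/4) = 0*(27/4) = 0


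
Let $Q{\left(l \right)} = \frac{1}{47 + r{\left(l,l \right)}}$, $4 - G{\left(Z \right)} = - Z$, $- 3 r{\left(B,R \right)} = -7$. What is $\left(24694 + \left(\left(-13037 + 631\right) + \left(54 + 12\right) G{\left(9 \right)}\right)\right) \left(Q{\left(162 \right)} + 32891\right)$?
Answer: $\frac{31996516083}{74} \approx 4.3239 \cdot 10^{8}$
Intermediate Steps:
$r{\left(B,R \right)} = \frac{7}{3}$ ($r{\left(B,R \right)} = \left(- \frac{1}{3}\right) \left(-7\right) = \frac{7}{3}$)
$G{\left(Z \right)} = 4 + Z$ ($G{\left(Z \right)} = 4 - - Z = 4 + Z$)
$Q{\left(l \right)} = \frac{3}{148}$ ($Q{\left(l \right)} = \frac{1}{47 + \frac{7}{3}} = \frac{1}{\frac{148}{3}} = \frac{3}{148}$)
$\left(24694 + \left(\left(-13037 + 631\right) + \left(54 + 12\right) G{\left(9 \right)}\right)\right) \left(Q{\left(162 \right)} + 32891\right) = \left(24694 + \left(\left(-13037 + 631\right) + \left(54 + 12\right) \left(4 + 9\right)\right)\right) \left(\frac{3}{148} + 32891\right) = \left(24694 + \left(-12406 + 66 \cdot 13\right)\right) \frac{4867871}{148} = \left(24694 + \left(-12406 + 858\right)\right) \frac{4867871}{148} = \left(24694 - 11548\right) \frac{4867871}{148} = 13146 \cdot \frac{4867871}{148} = \frac{31996516083}{74}$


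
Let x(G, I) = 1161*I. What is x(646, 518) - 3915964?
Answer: -3314566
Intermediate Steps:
x(646, 518) - 3915964 = 1161*518 - 3915964 = 601398 - 3915964 = -3314566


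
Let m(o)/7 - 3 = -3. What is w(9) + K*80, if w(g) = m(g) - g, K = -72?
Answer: -5769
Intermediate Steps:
m(o) = 0 (m(o) = 21 + 7*(-3) = 21 - 21 = 0)
w(g) = -g (w(g) = 0 - g = -g)
w(9) + K*80 = -1*9 - 72*80 = -9 - 5760 = -5769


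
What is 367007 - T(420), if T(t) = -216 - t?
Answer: 367643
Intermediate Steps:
367007 - T(420) = 367007 - (-216 - 1*420) = 367007 - (-216 - 420) = 367007 - 1*(-636) = 367007 + 636 = 367643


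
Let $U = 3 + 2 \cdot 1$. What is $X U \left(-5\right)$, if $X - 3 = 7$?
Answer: $-250$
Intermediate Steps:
$U = 5$ ($U = 3 + 2 = 5$)
$X = 10$ ($X = 3 + 7 = 10$)
$X U \left(-5\right) = 10 \cdot 5 \left(-5\right) = 50 \left(-5\right) = -250$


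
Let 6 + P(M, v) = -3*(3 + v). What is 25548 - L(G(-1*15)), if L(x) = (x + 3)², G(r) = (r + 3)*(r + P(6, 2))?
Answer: -163677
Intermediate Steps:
P(M, v) = -15 - 3*v (P(M, v) = -6 - 3*(3 + v) = -6 + (-9 - 3*v) = -15 - 3*v)
G(r) = (-21 + r)*(3 + r) (G(r) = (r + 3)*(r + (-15 - 3*2)) = (3 + r)*(r + (-15 - 6)) = (3 + r)*(r - 21) = (3 + r)*(-21 + r) = (-21 + r)*(3 + r))
L(x) = (3 + x)²
25548 - L(G(-1*15)) = 25548 - (3 + (-63 + (-1*15)² - (-18)*15))² = 25548 - (3 + (-63 + (-15)² - 18*(-15)))² = 25548 - (3 + (-63 + 225 + 270))² = 25548 - (3 + 432)² = 25548 - 1*435² = 25548 - 1*189225 = 25548 - 189225 = -163677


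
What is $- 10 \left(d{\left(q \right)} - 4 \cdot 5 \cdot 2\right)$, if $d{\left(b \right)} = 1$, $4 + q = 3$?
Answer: $390$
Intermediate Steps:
$q = -1$ ($q = -4 + 3 = -1$)
$- 10 \left(d{\left(q \right)} - 4 \cdot 5 \cdot 2\right) = - 10 \left(1 - 4 \cdot 5 \cdot 2\right) = - 10 \left(1 - 40\right) = \left(-10\right) \left(-39\right) = 390$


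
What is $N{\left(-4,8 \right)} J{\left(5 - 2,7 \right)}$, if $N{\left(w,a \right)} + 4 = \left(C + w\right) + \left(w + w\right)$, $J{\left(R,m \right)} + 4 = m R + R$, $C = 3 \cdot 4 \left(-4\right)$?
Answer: $-1280$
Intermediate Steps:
$C = -48$ ($C = 12 \left(-4\right) = -48$)
$J{\left(R,m \right)} = -4 + R + R m$ ($J{\left(R,m \right)} = -4 + \left(m R + R\right) = -4 + \left(R m + R\right) = -4 + \left(R + R m\right) = -4 + R + R m$)
$N{\left(w,a \right)} = -52 + 3 w$ ($N{\left(w,a \right)} = -4 + \left(\left(-48 + w\right) + \left(w + w\right)\right) = -4 + \left(\left(-48 + w\right) + 2 w\right) = -4 + \left(-48 + 3 w\right) = -52 + 3 w$)
$N{\left(-4,8 \right)} J{\left(5 - 2,7 \right)} = \left(-52 + 3 \left(-4\right)\right) \left(-4 + \left(5 - 2\right) + \left(5 - 2\right) 7\right) = \left(-52 - 12\right) \left(-4 + \left(5 - 2\right) + \left(5 - 2\right) 7\right) = - 64 \left(-4 + 3 + 3 \cdot 7\right) = - 64 \left(-4 + 3 + 21\right) = \left(-64\right) 20 = -1280$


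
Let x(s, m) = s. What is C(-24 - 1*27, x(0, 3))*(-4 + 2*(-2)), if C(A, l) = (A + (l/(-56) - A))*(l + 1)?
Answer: 0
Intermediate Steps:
C(A, l) = -l*(1 + l)/56 (C(A, l) = (A + (l*(-1/56) - A))*(1 + l) = (A + (-l/56 - A))*(1 + l) = (A + (-A - l/56))*(1 + l) = (-l/56)*(1 + l) = -l*(1 + l)/56)
C(-24 - 1*27, x(0, 3))*(-4 + 2*(-2)) = (-1/56*0*(1 + 0))*(-4 + 2*(-2)) = (-1/56*0*1)*(-4 - 4) = 0*(-8) = 0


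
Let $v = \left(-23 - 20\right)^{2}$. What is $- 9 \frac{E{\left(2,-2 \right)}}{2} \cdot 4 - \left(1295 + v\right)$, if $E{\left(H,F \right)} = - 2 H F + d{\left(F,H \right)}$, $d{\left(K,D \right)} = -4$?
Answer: $-3216$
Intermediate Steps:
$v = 1849$ ($v = \left(-23 - 20\right)^{2} = \left(-43\right)^{2} = 1849$)
$E{\left(H,F \right)} = -4 - 2 F H$ ($E{\left(H,F \right)} = - 2 H F - 4 = - 2 F H - 4 = -4 - 2 F H$)
$- 9 \frac{E{\left(2,-2 \right)}}{2} \cdot 4 - \left(1295 + v\right) = - 9 \frac{-4 - \left(-4\right) 2}{2} \cdot 4 - \left(1295 + 1849\right) = - 9 \left(-4 + 8\right) \frac{1}{2} \cdot 4 - 3144 = - 9 \cdot 4 \cdot \frac{1}{2} \cdot 4 - 3144 = \left(-9\right) 2 \cdot 4 - 3144 = \left(-18\right) 4 - 3144 = -72 - 3144 = -3216$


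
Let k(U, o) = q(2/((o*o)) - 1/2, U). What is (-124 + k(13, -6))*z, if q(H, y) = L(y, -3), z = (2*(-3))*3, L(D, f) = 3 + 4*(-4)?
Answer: 2466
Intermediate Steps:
L(D, f) = -13 (L(D, f) = 3 - 16 = -13)
z = -18 (z = -6*3 = -18)
q(H, y) = -13
k(U, o) = -13
(-124 + k(13, -6))*z = (-124 - 13)*(-18) = -137*(-18) = 2466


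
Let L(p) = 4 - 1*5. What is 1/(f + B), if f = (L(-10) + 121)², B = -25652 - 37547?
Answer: -1/48799 ≈ -2.0492e-5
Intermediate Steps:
L(p) = -1 (L(p) = 4 - 5 = -1)
B = -63199
f = 14400 (f = (-1 + 121)² = 120² = 14400)
1/(f + B) = 1/(14400 - 63199) = 1/(-48799) = -1/48799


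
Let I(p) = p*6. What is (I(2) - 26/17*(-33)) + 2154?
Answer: 37680/17 ≈ 2216.5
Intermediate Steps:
I(p) = 6*p
(I(2) - 26/17*(-33)) + 2154 = (6*2 - 26/17*(-33)) + 2154 = (12 - 26*1/17*(-33)) + 2154 = (12 - 26/17*(-33)) + 2154 = (12 + 858/17) + 2154 = 1062/17 + 2154 = 37680/17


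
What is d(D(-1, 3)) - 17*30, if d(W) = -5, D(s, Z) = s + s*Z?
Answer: -515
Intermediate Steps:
D(s, Z) = s + Z*s
d(D(-1, 3)) - 17*30 = -5 - 17*30 = -5 - 510 = -515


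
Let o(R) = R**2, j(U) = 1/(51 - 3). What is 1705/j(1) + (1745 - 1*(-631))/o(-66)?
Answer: 900246/11 ≈ 81841.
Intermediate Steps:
j(U) = 1/48
1705/j(1) + (1745 - 1*(-631))/o(-66) = 1705/(1/48) + (1745 - 1*(-631))/((-66)**2) = 1705*48 + (1745 + 631)/4356 = 81840 + 2376*(1/4356) = 81840 + 6/11 = 900246/11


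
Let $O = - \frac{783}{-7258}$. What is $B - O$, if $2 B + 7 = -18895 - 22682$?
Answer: $- \frac{150909119}{7258} \approx -20792.0$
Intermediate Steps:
$O = \frac{783}{7258}$ ($O = \left(-783\right) \left(- \frac{1}{7258}\right) = \frac{783}{7258} \approx 0.10788$)
$B = -20792$ ($B = - \frac{7}{2} + \frac{-18895 - 22682}{2} = - \frac{7}{2} + \frac{1}{2} \left(-41577\right) = - \frac{7}{2} - \frac{41577}{2} = -20792$)
$B - O = -20792 - \frac{783}{7258} = - \frac{150909119}{7258}$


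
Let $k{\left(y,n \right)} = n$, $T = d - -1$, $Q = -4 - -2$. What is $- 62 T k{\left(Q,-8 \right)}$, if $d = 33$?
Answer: $16864$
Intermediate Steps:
$Q = -2$ ($Q = -4 + 2 = -2$)
$T = 34$ ($T = 33 - -1 = 33 + 1 = 34$)
$- 62 T k{\left(Q,-8 \right)} = \left(-62\right) 34 \left(-8\right) = \left(-2108\right) \left(-8\right) = 16864$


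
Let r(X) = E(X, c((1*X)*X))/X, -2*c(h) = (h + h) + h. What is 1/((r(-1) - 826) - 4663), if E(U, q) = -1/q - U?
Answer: -3/16472 ≈ -0.00018213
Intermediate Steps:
c(h) = -3*h/2 (c(h) = -((h + h) + h)/2 = -(2*h + h)/2 = -3*h/2)
E(U, q) = -U - 1/q
r(X) = (-X + 2/(3*X²))/X (r(X) = (-X - 1/((-3*1*X*X/2)))/X = (-X - 1/((-3*X*X/2)))/X = (-X - 1/((-3*X²/2)))/X = (-X - (-2)/(3*X²))/X = (-X + 2/(3*X²))/X)
1/((r(-1) - 826) - 4663) = 1/(((-1 + (⅔)/(-1)³) - 826) - 4663) = 1/(((-1 + (⅔)*(-1)) - 826) - 4663) = 1/(((-1 - ⅔) - 826) - 4663) = 1/((-5/3 - 826) - 4663) = 1/(-2483/3 - 4663) = 1/(-16472/3) = -3/16472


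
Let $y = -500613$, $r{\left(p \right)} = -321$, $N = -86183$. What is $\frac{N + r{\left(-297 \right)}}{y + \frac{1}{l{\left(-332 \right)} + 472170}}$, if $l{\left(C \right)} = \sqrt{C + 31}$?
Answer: $\frac{4827308989854436195836}{27936438029776371035075} - \frac{43252 i \sqrt{301}}{27936438029776371035075} \approx 0.1728 - 2.6861 \cdot 10^{-17} i$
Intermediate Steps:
$l{\left(C \right)} = \sqrt{31 + C}$
$\frac{N + r{\left(-297 \right)}}{y + \frac{1}{l{\left(-332 \right)} + 472170}} = \frac{-86183 - 321}{-500613 + \frac{1}{\sqrt{31 - 332} + 472170}} = - \frac{86504}{-500613 + \frac{1}{\sqrt{-301} + 472170}} = - \frac{86504}{-500613 + \frac{1}{i \sqrt{301} + 472170}} = - \frac{86504}{-500613 + \frac{1}{472170 + i \sqrt{301}}}$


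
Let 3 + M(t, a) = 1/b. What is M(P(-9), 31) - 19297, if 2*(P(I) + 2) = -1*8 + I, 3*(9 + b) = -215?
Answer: -4670603/242 ≈ -19300.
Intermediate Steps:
b = -242/3 (b = -9 + (⅓)*(-215) = -9 - 215/3 = -242/3 ≈ -80.667)
P(I) = -6 + I/2 (P(I) = -2 + (-1*8 + I)/2 = -2 + (-8 + I)/2 = -2 + (-4 + I/2) = -6 + I/2)
M(t, a) = -729/242 (M(t, a) = -3 + 1/(-242/3) = -3 - 3/242 = -729/242)
M(P(-9), 31) - 19297 = -729/242 - 19297 = -4670603/242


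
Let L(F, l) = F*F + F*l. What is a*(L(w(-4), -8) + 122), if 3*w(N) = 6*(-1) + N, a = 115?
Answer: 165370/9 ≈ 18374.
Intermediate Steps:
w(N) = -2 + N/3 (w(N) = (6*(-1) + N)/3 = (-6 + N)/3 = -2 + N/3)
L(F, l) = F² + F*l
a*(L(w(-4), -8) + 122) = 115*((-2 + (⅓)*(-4))*((-2 + (⅓)*(-4)) - 8) + 122) = 115*((-2 - 4/3)*((-2 - 4/3) - 8) + 122) = 115*(-10*(-10/3 - 8)/3 + 122) = 115*(-10/3*(-34/3) + 122) = 115*(340/9 + 122) = 115*(1438/9) = 165370/9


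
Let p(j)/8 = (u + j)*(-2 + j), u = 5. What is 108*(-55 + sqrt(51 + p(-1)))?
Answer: -5940 + 324*I*sqrt(5) ≈ -5940.0 + 724.49*I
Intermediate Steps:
p(j) = 8*(-2 + j)*(5 + j) (p(j) = 8*((5 + j)*(-2 + j)) = 8*((-2 + j)*(5 + j)) = 8*(-2 + j)*(5 + j))
108*(-55 + sqrt(51 + p(-1))) = 108*(-55 + sqrt(51 + (-80 + 8*(-1)**2 + 24*(-1)))) = 108*(-55 + sqrt(51 + (-80 + 8*1 - 24))) = 108*(-55 + sqrt(51 + (-80 + 8 - 24))) = 108*(-55 + sqrt(51 - 96)) = 108*(-55 + sqrt(-45)) = 108*(-55 + 3*I*sqrt(5)) = -5940 + 324*I*sqrt(5)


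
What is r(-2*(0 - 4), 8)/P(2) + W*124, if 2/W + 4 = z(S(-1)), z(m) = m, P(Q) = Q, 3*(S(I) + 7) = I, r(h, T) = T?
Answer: -304/17 ≈ -17.882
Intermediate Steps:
S(I) = -7 + I/3
W = -3/17 (W = 2/(-4 + (-7 + (⅓)*(-1))) = 2/(-4 + (-7 - ⅓)) = 2/(-4 - 22/3) = 2/(-34/3) = 2*(-3/34) = -3/17 ≈ -0.17647)
r(-2*(0 - 4), 8)/P(2) + W*124 = 8/2 - 3/17*124 = 8*(½) - 372/17 = 4 - 372/17 = -304/17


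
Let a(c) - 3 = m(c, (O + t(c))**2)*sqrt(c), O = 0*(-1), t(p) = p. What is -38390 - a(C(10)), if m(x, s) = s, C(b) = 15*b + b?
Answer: -38393 - 102400*sqrt(10) ≈ -3.6221e+5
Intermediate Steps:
C(b) = 16*b
O = 0
a(c) = 3 + c**(5/2) (a(c) = 3 + (0 + c)**2*sqrt(c) = 3 + c**2*sqrt(c) = 3 + c**(5/2))
-38390 - a(C(10)) = -38390 - (3 + (16*10)**(5/2)) = -38390 - (3 + 160**(5/2)) = -38390 - (3 + 102400*sqrt(10)) = -38390 + (-3 - 102400*sqrt(10)) = -38393 - 102400*sqrt(10)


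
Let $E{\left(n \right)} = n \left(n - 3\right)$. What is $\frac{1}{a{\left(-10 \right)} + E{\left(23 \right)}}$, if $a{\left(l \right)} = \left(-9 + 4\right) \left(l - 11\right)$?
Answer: $\frac{1}{565} \approx 0.0017699$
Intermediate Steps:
$E{\left(n \right)} = n \left(-3 + n\right)$
$a{\left(l \right)} = 55 - 5 l$ ($a{\left(l \right)} = - 5 \left(-11 + l\right) = 55 - 5 l$)
$\frac{1}{a{\left(-10 \right)} + E{\left(23 \right)}} = \frac{1}{\left(55 - -50\right) + 23 \left(-3 + 23\right)} = \frac{1}{\left(55 + 50\right) + 23 \cdot 20} = \frac{1}{105 + 460} = \frac{1}{565}$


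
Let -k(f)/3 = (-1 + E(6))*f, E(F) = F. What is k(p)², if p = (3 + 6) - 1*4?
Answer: 5625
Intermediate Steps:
p = 5 (p = 9 - 4 = 5)
k(f) = -15*f (k(f) = -3*(-1 + 6)*f = -15*f)
k(p)² = (-15*5)² = (-75)² = 5625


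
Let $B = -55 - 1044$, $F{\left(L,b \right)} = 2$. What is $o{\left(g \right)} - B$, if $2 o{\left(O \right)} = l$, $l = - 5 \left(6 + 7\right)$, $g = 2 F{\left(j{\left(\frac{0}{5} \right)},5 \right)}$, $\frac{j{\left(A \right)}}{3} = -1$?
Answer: $\frac{2133}{2} \approx 1066.5$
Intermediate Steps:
$j{\left(A \right)} = -3$ ($j{\left(A \right)} = 3 \left(-1\right) = -3$)
$g = 4$ ($g = 2 \cdot 2 = 4$)
$l = -65$ ($l = \left(-5\right) 13 = -65$)
$o{\left(O \right)} = - \frac{65}{2}$ ($o{\left(O \right)} = \frac{1}{2} \left(-65\right) = - \frac{65}{2}$)
$B = -1099$ ($B = -55 - 1044 = -1099$)
$o{\left(g \right)} - B = - \frac{65}{2} - -1099 = - \frac{65}{2} + 1099 = \frac{2133}{2}$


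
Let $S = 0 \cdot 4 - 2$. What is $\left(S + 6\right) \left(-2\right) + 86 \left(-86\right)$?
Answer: $-7404$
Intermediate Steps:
$S = -2$ ($S = 0 - 2 = -2$)
$\left(S + 6\right) \left(-2\right) + 86 \left(-86\right) = \left(-2 + 6\right) \left(-2\right) + 86 \left(-86\right) = 4 \left(-2\right) - 7396 = -8 - 7396 = -7404$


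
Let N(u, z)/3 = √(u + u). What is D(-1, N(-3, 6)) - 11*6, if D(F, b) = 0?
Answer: -66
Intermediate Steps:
N(u, z) = 3*√2*√u (N(u, z) = 3*√(u + u) = 3*√(2*u) = 3*(√2*√u) = 3*√2*√u)
D(-1, N(-3, 6)) - 11*6 = 0 - 11*6 = 0 - 66 = -66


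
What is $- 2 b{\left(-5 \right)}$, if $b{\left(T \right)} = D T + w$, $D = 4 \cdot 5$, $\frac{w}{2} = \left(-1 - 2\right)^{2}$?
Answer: $164$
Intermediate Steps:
$w = 18$ ($w = 2 \left(-1 - 2\right)^{2} = 2 \left(-3\right)^{2} = 2 \cdot 9 = 18$)
$D = 20$
$b{\left(T \right)} = 18 + 20 T$ ($b{\left(T \right)} = 20 T + 18 = 18 + 20 T$)
$- 2 b{\left(-5 \right)} = - 2 \left(18 + 20 \left(-5\right)\right) = - 2 \left(18 - 100\right) = \left(-2\right) \left(-82\right) = 164$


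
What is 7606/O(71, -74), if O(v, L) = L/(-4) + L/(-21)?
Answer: 319452/925 ≈ 345.35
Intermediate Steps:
O(v, L) = -25*L/84 (O(v, L) = L*(-1/4) + L*(-1/21) = -L/4 - L/21 = -25*L/84)
7606/O(71, -74) = 7606/((-25/84*(-74))) = 7606/(925/42) = 7606*(42/925) = 319452/925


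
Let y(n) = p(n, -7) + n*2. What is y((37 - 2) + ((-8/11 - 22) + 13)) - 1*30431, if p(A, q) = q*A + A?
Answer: -335853/11 ≈ -30532.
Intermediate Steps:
p(A, q) = A + A*q (p(A, q) = A*q + A = A + A*q)
y(n) = -4*n (y(n) = n*(1 - 7) + n*2 = n*(-6) + 2*n = -6*n + 2*n = -4*n)
y((37 - 2) + ((-8/11 - 22) + 13)) - 1*30431 = -4*((37 - 2) + ((-8/11 - 22) + 13)) - 1*30431 = -4*(35 + ((-8*1/11 - 22) + 13)) - 30431 = -4*(35 + ((-8/11 - 22) + 13)) - 30431 = -4*(35 + (-250/11 + 13)) - 30431 = -4*(35 - 107/11) - 30431 = -4*278/11 - 30431 = -1112/11 - 30431 = -335853/11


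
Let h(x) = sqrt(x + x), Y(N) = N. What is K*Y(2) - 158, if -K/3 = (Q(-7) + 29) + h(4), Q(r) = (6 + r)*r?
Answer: -374 - 12*sqrt(2) ≈ -390.97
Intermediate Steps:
h(x) = sqrt(2)*sqrt(x) (h(x) = sqrt(2*x) = sqrt(2)*sqrt(x))
Q(r) = r*(6 + r)
K = -108 - 6*sqrt(2) (K = -3*((-7*(6 - 7) + 29) + sqrt(2)*sqrt(4)) = -3*((-7*(-1) + 29) + sqrt(2)*2) = -3*((7 + 29) + 2*sqrt(2)) = -3*(36 + 2*sqrt(2)) = -108 - 6*sqrt(2) ≈ -116.49)
K*Y(2) - 158 = (-108 - 6*sqrt(2))*2 - 158 = (-216 - 12*sqrt(2)) - 158 = -374 - 12*sqrt(2)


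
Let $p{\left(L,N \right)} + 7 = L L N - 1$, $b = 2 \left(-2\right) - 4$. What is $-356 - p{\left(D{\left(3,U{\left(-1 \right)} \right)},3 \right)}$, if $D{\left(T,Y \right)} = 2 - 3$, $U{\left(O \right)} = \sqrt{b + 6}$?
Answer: $-351$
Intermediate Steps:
$b = -8$ ($b = -4 - 4 = -8$)
$U{\left(O \right)} = i \sqrt{2}$ ($U{\left(O \right)} = \sqrt{-8 + 6} = \sqrt{-2} = i \sqrt{2}$)
$D{\left(T,Y \right)} = -1$
$p{\left(L,N \right)} = -8 + N L^{2}$ ($p{\left(L,N \right)} = -7 + \left(L L N - 1\right) = -7 + \left(L^{2} N - 1\right) = -7 + \left(N L^{2} - 1\right) = -7 + \left(-1 + N L^{2}\right) = -8 + N L^{2}$)
$-356 - p{\left(D{\left(3,U{\left(-1 \right)} \right)},3 \right)} = -356 - \left(-8 + 3 \left(-1\right)^{2}\right) = -356 - \left(-8 + 3 \cdot 1\right) = -356 - \left(-8 + 3\right) = -356 - -5 = -356 + 5 = -351$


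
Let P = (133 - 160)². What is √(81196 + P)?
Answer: 5*√3277 ≈ 286.23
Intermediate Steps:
P = 729 (P = (-27)² = 729)
√(81196 + P) = √(81196 + 729) = √81925 = 5*√3277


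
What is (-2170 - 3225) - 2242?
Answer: -7637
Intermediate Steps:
(-2170 - 3225) - 2242 = -5395 - 2242 = -7637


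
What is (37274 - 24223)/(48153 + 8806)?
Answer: 13051/56959 ≈ 0.22913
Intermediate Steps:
(37274 - 24223)/(48153 + 8806) = 13051/56959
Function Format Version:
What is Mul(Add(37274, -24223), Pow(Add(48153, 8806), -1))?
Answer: Rational(13051, 56959) ≈ 0.22913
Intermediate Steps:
Mul(Add(37274, -24223), Pow(Add(48153, 8806), -1)) = Mul(13051, Pow(56959, -1)) = Mul(13051, Rational(1, 56959)) = Rational(13051, 56959)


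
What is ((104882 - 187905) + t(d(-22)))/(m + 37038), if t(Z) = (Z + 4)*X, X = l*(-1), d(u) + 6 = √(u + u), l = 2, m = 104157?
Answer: -27673/47065 - 4*I*√11/141195 ≈ -0.58797 - 9.3959e-5*I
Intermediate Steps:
d(u) = -6 + √2*√u (d(u) = -6 + √(u + u) = -6 + √(2*u) = -6 + √2*√u)
X = -2 (X = 2*(-1) = -2)
t(Z) = -8 - 2*Z (t(Z) = (Z + 4)*(-2) = (4 + Z)*(-2) = -8 - 2*Z)
((104882 - 187905) + t(d(-22)))/(m + 37038) = ((104882 - 187905) + (-8 - 2*(-6 + √2*√(-22))))/(104157 + 37038) = (-83023 + (-8 - 2*(-6 + √2*(I*√22))))/141195 = (-83023 + (-8 - 2*(-6 + 2*I*√11)))*(1/141195) = (-83023 + (-8 + (12 - 4*I*√11)))*(1/141195) = (-83023 + (4 - 4*I*√11))*(1/141195) = (-83019 - 4*I*√11)*(1/141195) = -27673/47065 - 4*I*√11/141195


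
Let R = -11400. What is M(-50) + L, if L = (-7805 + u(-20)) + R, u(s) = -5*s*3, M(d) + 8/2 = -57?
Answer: -18966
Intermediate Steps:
M(d) = -61 (M(d) = -4 - 57 = -61)
u(s) = -15*s
L = -18905 (L = (-7805 - 15*(-20)) - 11400 = (-7805 + 300) - 11400 = -7505 - 11400 = -18905)
M(-50) + L = -61 - 18905 = -18966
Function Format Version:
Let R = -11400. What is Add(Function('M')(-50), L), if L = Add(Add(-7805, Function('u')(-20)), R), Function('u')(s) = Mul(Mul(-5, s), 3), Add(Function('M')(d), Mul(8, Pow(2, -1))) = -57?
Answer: -18966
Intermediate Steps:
Function('M')(d) = -61 (Function('M')(d) = Add(-4, -57) = -61)
Function('u')(s) = Mul(-15, s)
L = -18905 (L = Add(Add(-7805, Mul(-15, -20)), -11400) = Add(Add(-7805, 300), -11400) = Add(-7505, -11400) = -18905)
Add(Function('M')(-50), L) = Add(-61, -18905) = -18966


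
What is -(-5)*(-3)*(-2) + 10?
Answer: 40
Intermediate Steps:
-(-5)*(-3)*(-2) + 10 = -1*15*(-2) + 10 = -15*(-2) + 10 = 30 + 10 = 40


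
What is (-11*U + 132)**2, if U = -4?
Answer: 30976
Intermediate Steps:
(-11*U + 132)**2 = (-11*(-4) + 132)**2 = (44 + 132)**2 = 176**2 = 30976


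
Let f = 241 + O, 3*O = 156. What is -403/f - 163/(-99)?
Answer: 7862/29007 ≈ 0.27104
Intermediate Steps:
O = 52 (O = (⅓)*156 = 52)
f = 293 (f = 241 + 52 = 293)
-403/f - 163/(-99) = -403/293 - 163/(-99) = -403*1/293 - 163*(-1/99) = -403/293 + 163/99 = 7862/29007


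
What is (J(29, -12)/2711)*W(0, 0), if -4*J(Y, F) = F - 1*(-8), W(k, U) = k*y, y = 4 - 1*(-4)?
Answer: 0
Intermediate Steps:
y = 8 (y = 4 + 4 = 8)
W(k, U) = 8*k (W(k, U) = k*8 = 8*k)
J(Y, F) = -2 - F/4 (J(Y, F) = -(F - 1*(-8))/4 = -(F + 8)/4 = -(8 + F)/4 = -2 - F/4)
(J(29, -12)/2711)*W(0, 0) = ((-2 - 1/4*(-12))/2711)*(8*0) = ((-2 + 3)*(1/2711))*0 = (1*(1/2711))*0 = (1/2711)*0 = 0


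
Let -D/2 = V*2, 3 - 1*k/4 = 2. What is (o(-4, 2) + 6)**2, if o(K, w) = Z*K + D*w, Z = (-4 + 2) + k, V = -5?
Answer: 1444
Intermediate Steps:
k = 4 (k = 12 - 4*2 = 12 - 8 = 4)
Z = 2 (Z = (-4 + 2) + 4 = -2 + 4 = 2)
D = 20 (D = -(-10)*2 = -2*(-10) = 20)
o(K, w) = 2*K + 20*w
(o(-4, 2) + 6)**2 = ((2*(-4) + 20*2) + 6)**2 = ((-8 + 40) + 6)**2 = (32 + 6)**2 = 38**2 = 1444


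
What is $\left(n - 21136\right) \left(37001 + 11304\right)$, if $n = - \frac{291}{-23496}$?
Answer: $- \frac{7996267441775}{7832} \approx -1.021 \cdot 10^{9}$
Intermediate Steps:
$n = \frac{97}{7832}$ ($n = \left(-291\right) \left(- \frac{1}{23496}\right) = \frac{97}{7832} \approx 0.012385$)
$\left(n - 21136\right) \left(37001 + 11304\right) = \left(\frac{97}{7832} - 21136\right) \left(37001 + 11304\right) = \left(- \frac{165537055}{7832}\right) 48305 = - \frac{7996267441775}{7832}$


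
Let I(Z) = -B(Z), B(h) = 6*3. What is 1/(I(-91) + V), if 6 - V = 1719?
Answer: -1/1731 ≈ -0.00057770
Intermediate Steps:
V = -1713 (V = 6 - 1*1719 = 6 - 1719 = -1713)
B(h) = 18
I(Z) = -18 (I(Z) = -1*18 = -18)
1/(I(-91) + V) = 1/(-18 - 1713) = 1/(-1731) = -1/1731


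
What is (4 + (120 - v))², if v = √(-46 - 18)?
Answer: 15312 - 1984*I ≈ 15312.0 - 1984.0*I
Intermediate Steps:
v = 8*I (v = √(-64) = 8*I ≈ 8.0*I)
(4 + (120 - v))² = (4 + (120 - 8*I))² = (124 - 8*I)²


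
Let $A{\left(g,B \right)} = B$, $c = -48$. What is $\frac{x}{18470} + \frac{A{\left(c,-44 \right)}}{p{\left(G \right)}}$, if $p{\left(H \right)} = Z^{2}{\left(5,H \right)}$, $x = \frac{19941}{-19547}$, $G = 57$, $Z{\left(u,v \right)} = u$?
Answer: $- \frac{3177190897}{1805165450} \approx -1.7601$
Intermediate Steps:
$x = - \frac{19941}{19547}$ ($x = 19941 \left(- \frac{1}{19547}\right) = - \frac{19941}{19547} \approx -1.0202$)
$p{\left(H \right)} = 25$ ($p{\left(H \right)} = 5^{2} = 25$)
$\frac{x}{18470} + \frac{A{\left(c,-44 \right)}}{p{\left(G \right)}} = - \frac{19941}{19547 \cdot 18470} - \frac{44}{25} = \left(- \frac{19941}{19547}\right) \frac{1}{18470} - \frac{44}{25} = - \frac{19941}{361033090} - \frac{44}{25} = - \frac{3177190897}{1805165450}$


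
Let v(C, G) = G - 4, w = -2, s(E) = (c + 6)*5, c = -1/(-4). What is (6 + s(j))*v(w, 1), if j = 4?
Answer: -447/4 ≈ -111.75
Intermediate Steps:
c = 1/4 (c = -1*(-1/4) = 1/4 ≈ 0.25000)
s(E) = 125/4 (s(E) = (1/4 + 6)*5 = (25/4)*5 = 125/4)
v(C, G) = -4 + G
(6 + s(j))*v(w, 1) = (6 + 125/4)*(-4 + 1) = (149/4)*(-3) = -447/4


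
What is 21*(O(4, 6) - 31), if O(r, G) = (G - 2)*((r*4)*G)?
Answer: 7413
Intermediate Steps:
O(r, G) = 4*G*r*(-2 + G) (O(r, G) = (-2 + G)*((4*r)*G) = (-2 + G)*(4*G*r) = 4*G*r*(-2 + G))
21*(O(4, 6) - 31) = 21*(4*6*4*(-2 + 6) - 31) = 21*(4*6*4*4 - 31) = 21*(384 - 31) = 21*353 = 7413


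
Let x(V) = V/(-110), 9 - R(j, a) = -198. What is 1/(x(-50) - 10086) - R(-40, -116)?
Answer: -22964798/110941 ≈ -207.00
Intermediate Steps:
R(j, a) = 207 (R(j, a) = 9 - 1*(-198) = 9 + 198 = 207)
x(V) = -V/110 (x(V) = V*(-1/110) = -V/110)
1/(x(-50) - 10086) - R(-40, -116) = 1/(-1/110*(-50) - 10086) - 1*207 = 1/(5/11 - 10086) - 207 = 1/(-110941/11) - 207 = -11/110941 - 207 = -22964798/110941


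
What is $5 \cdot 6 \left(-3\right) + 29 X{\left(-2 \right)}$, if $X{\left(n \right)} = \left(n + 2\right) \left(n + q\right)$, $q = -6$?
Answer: $-90$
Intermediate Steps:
$X{\left(n \right)} = \left(-6 + n\right) \left(2 + n\right)$ ($X{\left(n \right)} = \left(n + 2\right) \left(n - 6\right) = \left(2 + n\right) \left(-6 + n\right) = \left(-6 + n\right) \left(2 + n\right)$)
$5 \cdot 6 \left(-3\right) + 29 X{\left(-2 \right)} = 5 \cdot 6 \left(-3\right) + 29 \left(-12 + \left(-2\right)^{2} - -8\right) = 30 \left(-3\right) + 29 \left(-12 + 4 + 8\right) = -90 + 29 \cdot 0 = -90 + 0 = -90$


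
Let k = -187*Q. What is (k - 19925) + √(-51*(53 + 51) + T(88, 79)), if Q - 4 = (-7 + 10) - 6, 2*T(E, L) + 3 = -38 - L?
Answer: -20112 + 6*I*√149 ≈ -20112.0 + 73.239*I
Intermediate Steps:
T(E, L) = -41/2 - L/2 (T(E, L) = -3/2 + (-38 - L)/2 = -3/2 + (-19 - L/2) = -41/2 - L/2)
Q = 1 (Q = 4 + ((-7 + 10) - 6) = 4 + (3 - 6) = 4 - 3 = 1)
k = -187 (k = -187*1 = -187)
(k - 19925) + √(-51*(53 + 51) + T(88, 79)) = (-187 - 19925) + √(-51*(53 + 51) + (-41/2 - ½*79)) = -20112 + √(-51*104 + (-41/2 - 79/2)) = -20112 + √(-5304 - 60) = -20112 + √(-5364) = -20112 + 6*I*√149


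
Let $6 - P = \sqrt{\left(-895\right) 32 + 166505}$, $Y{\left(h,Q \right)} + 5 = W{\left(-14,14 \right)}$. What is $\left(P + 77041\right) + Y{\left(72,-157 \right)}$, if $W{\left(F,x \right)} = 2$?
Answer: $77044 - \sqrt{137865} \approx 76673.0$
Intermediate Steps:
$Y{\left(h,Q \right)} = -3$ ($Y{\left(h,Q \right)} = -5 + 2 = -3$)
$P = 6 - \sqrt{137865}$ ($P = 6 - \sqrt{\left(-895\right) 32 + 166505} = 6 - \sqrt{-28640 + 166505} = 6 - \sqrt{137865} \approx -365.3$)
$\left(P + 77041\right) + Y{\left(72,-157 \right)} = \left(\left(6 - \sqrt{137865}\right) + 77041\right) - 3 = \left(77047 - \sqrt{137865}\right) - 3 = 77044 - \sqrt{137865}$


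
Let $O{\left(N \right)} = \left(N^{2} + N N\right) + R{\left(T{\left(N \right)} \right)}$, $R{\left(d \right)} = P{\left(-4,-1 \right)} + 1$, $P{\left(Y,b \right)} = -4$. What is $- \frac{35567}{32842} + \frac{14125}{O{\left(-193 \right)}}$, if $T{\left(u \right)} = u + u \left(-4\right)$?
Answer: $- \frac{437134083}{489312958} \approx -0.89336$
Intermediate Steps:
$T{\left(u \right)} = - 3 u$ ($T{\left(u \right)} = u - 4 u = - 3 u$)
$R{\left(d \right)} = -3$ ($R{\left(d \right)} = -4 + 1 = -3$)
$O{\left(N \right)} = -3 + 2 N^{2}$ ($O{\left(N \right)} = \left(N^{2} + N N\right) - 3 = \left(N^{2} + N^{2}\right) - 3 = 2 N^{2} - 3 = -3 + 2 N^{2}$)
$- \frac{35567}{32842} + \frac{14125}{O{\left(-193 \right)}} = - \frac{35567}{32842} + \frac{14125}{-3 + 2 \left(-193\right)^{2}} = \left(-35567\right) \frac{1}{32842} + \frac{14125}{-3 + 2 \cdot 37249} = - \frac{35567}{32842} + \frac{14125}{-3 + 74498} = - \frac{35567}{32842} + \frac{14125}{74495} = - \frac{35567}{32842} + 14125 \cdot \frac{1}{74495} = - \frac{35567}{32842} + \frac{2825}{14899} = - \frac{437134083}{489312958}$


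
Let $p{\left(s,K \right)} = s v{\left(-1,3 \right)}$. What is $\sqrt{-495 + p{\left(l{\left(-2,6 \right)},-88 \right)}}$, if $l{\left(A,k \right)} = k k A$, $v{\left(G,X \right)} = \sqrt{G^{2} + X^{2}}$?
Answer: $3 \sqrt{-55 - 8 \sqrt{10}} \approx 26.883 i$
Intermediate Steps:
$l{\left(A,k \right)} = A k^{2}$ ($l{\left(A,k \right)} = k^{2} A = A k^{2}$)
$p{\left(s,K \right)} = s \sqrt{10}$ ($p{\left(s,K \right)} = s \sqrt{\left(-1\right)^{2} + 3^{2}} = s \sqrt{1 + 9} = s \sqrt{10}$)
$\sqrt{-495 + p{\left(l{\left(-2,6 \right)},-88 \right)}} = \sqrt{-495 + - 2 \cdot 6^{2} \sqrt{10}} = \sqrt{-495 + \left(-2\right) 36 \sqrt{10}} = \sqrt{-495 - 72 \sqrt{10}}$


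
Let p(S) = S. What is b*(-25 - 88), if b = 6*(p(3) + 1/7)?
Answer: -14916/7 ≈ -2130.9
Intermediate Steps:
b = 132/7 (b = 6*(3 + 1/7) = 6*(3 + ⅐) = 6*(22/7) = 132/7 ≈ 18.857)
b*(-25 - 88) = 132*(-25 - 88)/7 = (132/7)*(-113) = -14916/7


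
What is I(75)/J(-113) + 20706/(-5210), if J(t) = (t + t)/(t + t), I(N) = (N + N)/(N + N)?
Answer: -7748/2605 ≈ -2.9743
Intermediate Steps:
I(N) = 1 (I(N) = (2*N)/((2*N)) = (2*N)*(1/(2*N)) = 1)
J(t) = 1 (J(t) = (2*t)/((2*t)) = (2*t)*(1/(2*t)) = 1)
I(75)/J(-113) + 20706/(-5210) = 1/1 + 20706/(-5210) = 1*1 + 20706*(-1/5210) = 1 - 10353/2605 = -7748/2605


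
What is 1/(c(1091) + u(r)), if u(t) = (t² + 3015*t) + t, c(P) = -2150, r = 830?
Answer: 1/3190030 ≈ 3.1348e-7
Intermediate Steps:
u(t) = t² + 3016*t
1/(c(1091) + u(r)) = 1/(-2150 + 830*(3016 + 830)) = 1/(-2150 + 830*3846) = 1/(-2150 + 3192180) = 1/3190030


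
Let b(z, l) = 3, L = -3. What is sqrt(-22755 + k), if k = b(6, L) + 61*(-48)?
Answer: 4*I*sqrt(1605) ≈ 160.25*I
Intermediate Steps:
k = -2925 (k = 3 + 61*(-48) = 3 - 2928 = -2925)
sqrt(-22755 + k) = sqrt(-22755 - 2925) = sqrt(-25680) = 4*I*sqrt(1605)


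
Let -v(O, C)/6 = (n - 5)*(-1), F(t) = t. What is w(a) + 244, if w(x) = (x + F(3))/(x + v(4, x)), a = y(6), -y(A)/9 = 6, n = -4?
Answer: 8801/36 ≈ 244.47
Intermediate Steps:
y(A) = -54 (y(A) = -9*6 = -54)
a = -54
v(O, C) = -54 (v(O, C) = -6*(-4 - 5)*(-1) = -(-54)*(-1) = -6*9 = -54)
w(x) = (3 + x)/(-54 + x) (w(x) = (x + 3)/(x - 54) = (3 + x)/(-54 + x))
w(a) + 244 = (3 - 54)/(-54 - 54) + 244 = -51/(-108) + 244 = -1/108*(-51) + 244 = 17/36 + 244 = 8801/36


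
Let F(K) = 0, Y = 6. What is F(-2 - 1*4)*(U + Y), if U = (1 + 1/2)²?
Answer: 0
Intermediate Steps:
U = 9/4 (U = (1 + ½)² = (3/2)² = 9/4 ≈ 2.2500)
F(-2 - 1*4)*(U + Y) = 0*(9/4 + 6) = 0*(33/4) = 0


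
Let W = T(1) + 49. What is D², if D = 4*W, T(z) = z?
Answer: 40000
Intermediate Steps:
W = 50 (W = 1 + 49 = 50)
D = 200 (D = 4*50 = 200)
D² = 200² = 40000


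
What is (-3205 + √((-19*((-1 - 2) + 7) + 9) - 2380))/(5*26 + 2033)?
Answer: -3205/2163 + I*√2447/2163 ≈ -1.4817 + 0.02287*I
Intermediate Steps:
(-3205 + √((-19*((-1 - 2) + 7) + 9) - 2380))/(5*26 + 2033) = (-3205 + √((-19*(-3 + 7) + 9) - 2380))/(130 + 2033) = (-3205 + √((-19*4 + 9) - 2380))/2163 = (-3205 + √((-76 + 9) - 2380))*(1/2163) = (-3205 + √(-67 - 2380))*(1/2163) = (-3205 + √(-2447))*(1/2163) = (-3205 + I*√2447)*(1/2163) = -3205/2163 + I*√2447/2163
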